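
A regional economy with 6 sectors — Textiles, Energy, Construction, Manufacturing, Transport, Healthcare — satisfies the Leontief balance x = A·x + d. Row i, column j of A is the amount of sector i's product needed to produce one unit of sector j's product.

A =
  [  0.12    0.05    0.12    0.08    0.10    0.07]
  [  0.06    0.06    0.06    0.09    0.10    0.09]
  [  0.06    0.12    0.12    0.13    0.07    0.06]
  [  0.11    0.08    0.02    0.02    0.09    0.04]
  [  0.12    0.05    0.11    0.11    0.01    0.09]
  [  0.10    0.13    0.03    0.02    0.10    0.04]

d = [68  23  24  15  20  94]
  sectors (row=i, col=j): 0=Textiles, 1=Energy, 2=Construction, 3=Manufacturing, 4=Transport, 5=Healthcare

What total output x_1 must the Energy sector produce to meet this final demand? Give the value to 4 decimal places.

Form M = I − A:
  [  0.88   -0.05   -0.12   -0.08   -0.10   -0.07]
  [ -0.06    0.94   -0.06   -0.09   -0.10   -0.09]
  [ -0.06   -0.12    0.88   -0.13   -0.07   -0.06]
  [ -0.11   -0.08   -0.02    0.98   -0.09   -0.04]
  [ -0.12   -0.05   -0.11   -0.11    0.99   -0.09]
  [ -0.10   -0.13   -0.03   -0.02   -0.10    0.96]
Leontief inverse L = M⁻¹:
  [  1.2201    0.1337    0.2064    0.1623    0.1800    0.1380]
  [  0.1442    1.1298    0.1260    0.1539    0.1664    0.1463]
  [  0.1579    0.2056    1.2003    0.2109    0.1538    0.1290]
  [  0.1783    0.1309    0.0786    1.0753    0.1435    0.0884]
  [  0.2086    0.1279    0.1823    0.1781    1.0881    0.1480]
  [  0.1770    0.1894    0.0967    0.0853    0.1624    1.0972]
Total output x = L · d:
  x_0 = 1.2201·68 + 0.1337·23 + 0.2064·24 + 0.1623·15 + 0.1800·20 + 0.1380·94 = 110.0049
  x_1 = 0.1442·68 + 1.1298·23 + 0.1260·24 + 0.1539·15 + 0.1664·20 + 0.1463·94 = 58.1992
  x_2 = 0.1579·68 + 0.2056·23 + 1.2003·24 + 0.2109·15 + 0.1538·20 + 0.1290·94 = 62.6362
  x_3 = 0.1783·68 + 0.1309·23 + 0.0786·24 + 1.0753·15 + 0.1435·20 + 0.0884·94 = 44.3373
  x_4 = 0.2086·68 + 0.1279·23 + 0.1823·24 + 0.1781·15 + 1.0881·20 + 0.1480·94 = 59.8496
  x_5 = 0.1770·68 + 0.1894·23 + 0.0967·24 + 0.0853·15 + 0.1624·20 + 1.0972·94 = 126.3721

58.1992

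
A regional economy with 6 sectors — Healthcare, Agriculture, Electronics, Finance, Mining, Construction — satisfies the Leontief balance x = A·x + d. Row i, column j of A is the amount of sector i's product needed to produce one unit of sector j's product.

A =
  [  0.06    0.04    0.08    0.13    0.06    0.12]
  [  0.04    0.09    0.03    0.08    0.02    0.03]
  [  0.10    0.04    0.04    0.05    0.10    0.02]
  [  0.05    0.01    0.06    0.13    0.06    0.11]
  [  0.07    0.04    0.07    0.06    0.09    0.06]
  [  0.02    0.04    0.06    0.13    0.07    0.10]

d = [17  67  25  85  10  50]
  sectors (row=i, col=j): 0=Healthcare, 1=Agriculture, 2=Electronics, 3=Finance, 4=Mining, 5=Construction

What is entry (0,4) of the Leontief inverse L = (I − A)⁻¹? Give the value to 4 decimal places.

Form M = I − A:
  [  0.94   -0.04   -0.08   -0.13   -0.06   -0.12]
  [ -0.04    0.91   -0.03   -0.08   -0.02   -0.03]
  [ -0.10   -0.04    0.96   -0.05   -0.10   -0.02]
  [ -0.05   -0.01   -0.06    0.87   -0.06   -0.11]
  [ -0.07   -0.04   -0.07   -0.06    0.91   -0.06]
  [ -0.02   -0.04   -0.06   -0.13   -0.07    0.90]
Leontief inverse L = M⁻¹:
  [  1.1045    0.0699    0.1278    0.2147    0.1169    0.1865]
  [  0.0650    1.1106    0.0558    0.1282    0.0483    0.0658]
  [  0.1348    0.0635    1.0760    0.1075    0.1407    0.0665]
  [  0.0882    0.0339    0.1024    1.2046    0.1103    0.1697]
  [  0.1078    0.0656    0.1084    0.1231    1.1359    0.1097]
  [  0.0575    0.0652    0.1003    0.2012    0.1184    1.1557]
Total output x = L · d:
  x_0 = 1.1045·17 + 0.0699·67 + 0.1278·25 + 0.2147·85 + 0.1169·10 + 0.1865·50 = 55.3984
  x_1 = 0.0650·17 + 1.1106·67 + 0.0558·25 + 0.1282·85 + 0.0483·10 + 0.0658·50 = 91.5856
  x_2 = 0.1348·17 + 0.0635·67 + 1.0760·25 + 0.1075·85 + 0.1407·10 + 0.0665·50 = 47.3148
  x_3 = 0.0882·17 + 0.0339·67 + 0.1024·25 + 1.2046·85 + 0.1103·10 + 0.1697·50 = 118.3114
  x_4 = 0.1078·17 + 0.0656·67 + 0.1084·25 + 0.1231·85 + 1.1359·10 + 0.1097·50 = 36.2497
  x_5 = 0.0575·17 + 0.0652·67 + 0.1003·25 + 0.2012·85 + 0.1184·10 + 1.1557·50 = 83.9203

L[0,4] = 0.1169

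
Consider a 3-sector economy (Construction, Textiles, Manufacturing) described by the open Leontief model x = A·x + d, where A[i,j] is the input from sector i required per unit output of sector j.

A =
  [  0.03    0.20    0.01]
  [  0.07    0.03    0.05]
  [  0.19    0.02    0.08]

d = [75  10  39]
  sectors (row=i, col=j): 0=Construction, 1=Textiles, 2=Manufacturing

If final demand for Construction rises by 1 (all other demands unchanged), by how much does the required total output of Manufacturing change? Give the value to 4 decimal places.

Form M = I − A:
  [  0.97   -0.20   -0.01]
  [ -0.07    0.97   -0.05]
  [ -0.19   -0.02    0.92]
Leontief inverse L = M⁻¹:
  [  1.0512    0.2172    0.0232]
  [  0.0871    1.0501    0.0580]
  [  0.2190    0.0677    1.0930]
Total output x = L · d:
  x_0 = 1.0512·75 + 0.2172·10 + 0.0232·39 = 81.9146
  x_1 = 0.0871·75 + 1.0501·10 + 0.0580·39 = 19.2994
  x_2 = 0.2190·75 + 0.0677·10 + 1.0930·39 = 59.7280
Δx_2 = L[2,0] · Δd_0 = 0.2190 · 1 = 0.2190

0.2190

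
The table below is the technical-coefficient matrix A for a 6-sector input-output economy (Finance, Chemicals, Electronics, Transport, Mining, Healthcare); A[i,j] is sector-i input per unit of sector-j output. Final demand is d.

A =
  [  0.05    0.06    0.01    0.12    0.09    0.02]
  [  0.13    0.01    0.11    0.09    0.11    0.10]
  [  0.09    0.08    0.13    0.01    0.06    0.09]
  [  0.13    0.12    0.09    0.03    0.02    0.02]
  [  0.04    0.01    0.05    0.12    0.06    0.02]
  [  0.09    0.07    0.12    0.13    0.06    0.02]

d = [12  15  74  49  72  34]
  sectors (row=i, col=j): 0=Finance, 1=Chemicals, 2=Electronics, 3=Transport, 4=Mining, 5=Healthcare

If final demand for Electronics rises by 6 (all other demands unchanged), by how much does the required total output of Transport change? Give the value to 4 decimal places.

0.8832

Form M = I − A:
  [  0.95   -0.06   -0.01   -0.12   -0.09   -0.02]
  [ -0.13    0.99   -0.11   -0.09   -0.11   -0.10]
  [ -0.09   -0.08    0.87   -0.01   -0.06   -0.09]
  [ -0.13   -0.12   -0.09    0.97   -0.02   -0.02]
  [ -0.04   -0.01   -0.05   -0.12    0.94   -0.02]
  [ -0.09   -0.07   -0.12   -0.13   -0.06    0.98]
Leontief inverse L = M⁻¹:
  [  1.1034    0.0960    0.0554    0.1675    0.1267    0.0434]
  [  0.2064    1.0689    0.1833    0.1658    0.1688    0.1369]
  [  0.1585    0.1261    1.1996    0.0755    0.1164    0.1302]
  [  0.1933    0.1603    0.1472    1.0880    0.0735    0.0575]
  [  0.0858    0.0453    0.0910    0.1559    1.0890    0.0401]
  [  0.1664    0.1246    0.1902    0.1903    0.1144    1.0602]
Total output x = L · d:
  x_0 = 1.1034·12 + 0.0960·15 + 0.0554·74 + 0.1675·49 + 0.1267·72 + 0.0434·34 = 37.5897
  x_1 = 0.2064·12 + 1.0689·15 + 0.1833·74 + 0.1658·49 + 0.1688·72 + 0.1369·34 = 57.0095
  x_2 = 0.1585·12 + 0.1261·15 + 1.1996·74 + 0.0755·49 + 0.1164·72 + 0.1302·34 = 109.0758
  x_3 = 0.1933·12 + 0.1603·15 + 0.1472·74 + 1.0880·49 + 0.0735·72 + 0.0575·34 = 76.1779
  x_4 = 0.0858·12 + 0.0453·15 + 0.0910·74 + 0.1559·49 + 1.0890·72 + 0.0401·34 = 95.8508
  x_5 = 0.1664·12 + 0.1246·15 + 0.1902·74 + 0.1903·49 + 0.1144·72 + 1.0602·34 = 71.5480
Δx_3 = L[3,2] · Δd_2 = 0.1472 · 6 = 0.8832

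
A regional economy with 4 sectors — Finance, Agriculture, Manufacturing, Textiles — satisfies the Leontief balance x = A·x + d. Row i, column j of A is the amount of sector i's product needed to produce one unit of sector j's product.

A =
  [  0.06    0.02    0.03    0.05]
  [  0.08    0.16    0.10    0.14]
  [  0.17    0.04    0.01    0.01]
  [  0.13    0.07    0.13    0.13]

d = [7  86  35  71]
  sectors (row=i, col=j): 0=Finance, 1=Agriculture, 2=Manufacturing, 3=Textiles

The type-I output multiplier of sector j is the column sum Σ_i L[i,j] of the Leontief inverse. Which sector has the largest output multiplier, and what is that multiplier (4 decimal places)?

Finance (1.6435)

Form M = I − A:
  [  0.94   -0.02   -0.03   -0.05]
  [ -0.08    0.84   -0.10   -0.14]
  [ -0.17   -0.04    0.99   -0.01]
  [ -0.13   -0.07   -0.13    0.87]
Leontief inverse L = M⁻¹:
  [  1.0843    0.0337    0.0452    0.0683]
  [  0.1605    1.2189    0.1552    0.2072]
  [  0.1947    0.0562    1.0259    0.0320]
  [  0.2040    0.1115    0.1725    1.1811]
Total output x = L · d:
  x_0 = 1.0843·7 + 0.0337·86 + 0.0452·35 + 0.0683·71 = 16.9134
  x_1 = 0.1605·7 + 1.2189·86 + 0.1552·35 + 0.2072·71 = 126.0928
  x_2 = 0.1947·7 + 0.0562·86 + 1.0259·35 + 0.0320·71 = 44.3718
  x_3 = 0.2040·7 + 0.1115·86 + 0.1725·35 + 1.1811·71 = 100.9122
Output multipliers (column sums of L):
  Finance: 1.6435
  Agriculture: 1.4203
  Manufacturing: 1.3988
  Textiles: 1.4885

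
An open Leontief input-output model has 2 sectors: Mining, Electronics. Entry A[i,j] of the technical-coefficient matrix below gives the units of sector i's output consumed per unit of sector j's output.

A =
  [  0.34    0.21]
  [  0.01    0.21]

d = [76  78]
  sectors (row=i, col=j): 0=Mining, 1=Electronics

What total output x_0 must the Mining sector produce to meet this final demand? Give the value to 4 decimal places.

147.1596

Form M = I − A:
  [  0.66   -0.21]
  [ -0.01    0.79]
Leontief inverse L = M⁻¹:
  [  1.5213    0.4044]
  [  0.0193    1.2709]
Total output x = L · d:
  x_0 = 1.5213·76 + 0.4044·78 = 147.1596
  x_1 = 0.0193·76 + 1.2709·78 = 100.5970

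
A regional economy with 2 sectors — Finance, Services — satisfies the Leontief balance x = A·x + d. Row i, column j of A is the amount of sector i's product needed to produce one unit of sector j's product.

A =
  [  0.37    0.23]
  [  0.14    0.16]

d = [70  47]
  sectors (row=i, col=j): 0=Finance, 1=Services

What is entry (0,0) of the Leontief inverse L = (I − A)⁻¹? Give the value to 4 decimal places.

L[0,0] = 1.6901

Form M = I − A:
  [  0.63   -0.23]
  [ -0.14    0.84]
Leontief inverse L = M⁻¹:
  [  1.6901    0.4628]
  [  0.2817    1.2676]
Total output x = L · d:
  x_0 = 1.6901·70 + 0.4628·47 = 140.0604
  x_1 = 0.2817·70 + 1.2676·47 = 79.2958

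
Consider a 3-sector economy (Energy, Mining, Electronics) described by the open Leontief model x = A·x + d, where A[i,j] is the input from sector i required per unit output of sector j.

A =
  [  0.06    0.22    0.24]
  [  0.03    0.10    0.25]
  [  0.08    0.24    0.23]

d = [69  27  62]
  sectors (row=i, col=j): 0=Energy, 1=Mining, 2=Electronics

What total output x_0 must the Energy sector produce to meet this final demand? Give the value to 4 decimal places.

117.5719

Form M = I − A:
  [  0.94   -0.22   -0.24]
  [ -0.03    0.90   -0.25]
  [ -0.08   -0.24    0.77]
Leontief inverse L = M⁻¹:
  [  1.1173    0.4007    0.4784]
  [  0.0761    1.2437    0.4275]
  [  0.1398    0.4293    1.4817]
Total output x = L · d:
  x_0 = 1.1173·69 + 0.4007·27 + 0.4784·62 = 117.5719
  x_1 = 0.0761·69 + 1.2437·27 + 0.4275·62 = 65.3355
  x_2 = 0.1398·69 + 0.4293·27 + 1.4817·62 = 113.0990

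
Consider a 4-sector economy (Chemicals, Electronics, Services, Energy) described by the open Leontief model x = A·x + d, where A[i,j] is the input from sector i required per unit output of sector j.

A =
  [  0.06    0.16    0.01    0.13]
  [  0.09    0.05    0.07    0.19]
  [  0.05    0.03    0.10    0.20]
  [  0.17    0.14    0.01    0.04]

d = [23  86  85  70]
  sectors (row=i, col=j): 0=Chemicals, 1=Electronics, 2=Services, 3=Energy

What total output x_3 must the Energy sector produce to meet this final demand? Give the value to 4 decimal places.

Form M = I − A:
  [  0.94   -0.16   -0.01   -0.13]
  [ -0.09    0.95   -0.07   -0.19]
  [ -0.05   -0.03    0.90   -0.20]
  [ -0.17   -0.14   -0.01    0.96]
Leontief inverse L = M⁻¹:
  [  1.1232    0.2200    0.0318    0.2023]
  [  0.1597    1.1211    0.0919    0.2627]
  [  0.1174    0.0948    1.1228    0.2686]
  [  0.2234    0.2034    0.0307    1.1186]
Total output x = L · d:
  x_0 = 1.1232·23 + 0.2200·86 + 0.0318·85 + 0.2023·70 = 61.6155
  x_1 = 0.1597·23 + 1.1211·86 + 0.0919·85 + 0.2627·70 = 126.2902
  x_2 = 0.1174·23 + 0.0948·86 + 1.1228·85 + 0.2686·70 = 125.0879
  x_3 = 0.2234·23 + 0.2034·86 + 0.0307·85 + 1.1186·70 = 103.5481

103.5481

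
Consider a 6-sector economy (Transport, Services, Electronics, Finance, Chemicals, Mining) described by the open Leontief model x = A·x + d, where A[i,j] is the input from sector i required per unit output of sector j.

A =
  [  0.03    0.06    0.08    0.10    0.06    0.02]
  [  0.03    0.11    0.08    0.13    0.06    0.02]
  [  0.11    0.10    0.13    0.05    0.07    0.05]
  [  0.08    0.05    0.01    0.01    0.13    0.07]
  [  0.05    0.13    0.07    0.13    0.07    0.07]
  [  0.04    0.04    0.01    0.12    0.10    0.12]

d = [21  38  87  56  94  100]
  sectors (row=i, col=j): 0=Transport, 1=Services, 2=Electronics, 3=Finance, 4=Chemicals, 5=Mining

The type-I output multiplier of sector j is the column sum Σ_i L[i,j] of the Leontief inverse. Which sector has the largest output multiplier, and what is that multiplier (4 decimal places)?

Form M = I − A:
  [  0.97   -0.06   -0.08   -0.10   -0.06   -0.02]
  [ -0.03    0.89   -0.08   -0.13   -0.06   -0.02]
  [ -0.11   -0.10    0.87   -0.05   -0.07   -0.05]
  [ -0.08   -0.05   -0.01    0.99   -0.13   -0.07]
  [ -0.05   -0.13   -0.07   -0.13    0.93   -0.07]
  [ -0.04   -0.04   -0.01   -0.12   -0.10    0.88]
Leontief inverse L = M⁻¹:
  [  1.0684    0.1128    0.1200    0.1501    0.1121    0.0545]
  [  0.0755    1.1746    0.1278    0.1919    0.1236    0.0608]
  [  0.1630    0.1774    1.1946    0.1303    0.1405    0.0972]
  [  0.1109    0.1042    0.0478    1.0739    0.1791    0.1073]
  [  0.1018    0.2056    0.1243    0.2089    1.1468    0.1219]
  [  0.0805    0.0981    0.0455    0.1872    0.1671    1.1712]
Total output x = L · d:
  x_0 = 1.0684·21 + 0.1128·38 + 0.1200·87 + 0.1501·56 + 0.1121·94 + 0.0545·100 = 61.5552
  x_1 = 0.0755·21 + 1.1746·38 + 0.1278·87 + 0.1919·56 + 0.1236·94 + 0.0608·100 = 85.7890
  x_2 = 0.1630·21 + 0.1774·38 + 1.1946·87 + 0.1303·56 + 0.1405·94 + 0.0972·100 = 144.3251
  x_3 = 0.1109·21 + 0.1042·38 + 0.0478·87 + 1.0739·56 + 0.1791·94 + 0.1073·100 = 98.1449
  x_4 = 0.1018·21 + 0.2056·38 + 0.1243·87 + 0.2089·56 + 1.1468·94 + 0.1219·100 = 152.4512
  x_5 = 0.0805·21 + 0.0981·38 + 0.0455·87 + 0.1872·56 + 0.1671·94 + 1.1712·100 = 152.6813
Output multipliers (column sums of L):
  Transport: 1.6002
  Services: 1.8726
  Electronics: 1.6600
  Finance: 1.9424
  Chemicals: 1.8692
  Mining: 1.6128

Finance (1.9424)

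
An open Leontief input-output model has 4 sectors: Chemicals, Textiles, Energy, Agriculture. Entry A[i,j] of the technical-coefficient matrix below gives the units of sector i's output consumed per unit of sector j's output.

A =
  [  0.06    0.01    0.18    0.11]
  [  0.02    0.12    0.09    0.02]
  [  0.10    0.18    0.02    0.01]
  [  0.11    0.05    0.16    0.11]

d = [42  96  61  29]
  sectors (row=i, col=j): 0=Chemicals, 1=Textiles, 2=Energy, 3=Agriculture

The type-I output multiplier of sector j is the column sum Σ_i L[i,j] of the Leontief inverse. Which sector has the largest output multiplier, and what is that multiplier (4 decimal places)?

Form M = I − A:
  [  0.94   -0.01   -0.18   -0.11]
  [ -0.02    0.88   -0.09   -0.02]
  [ -0.10   -0.18    0.98   -0.01]
  [ -0.11   -0.05   -0.16    0.89]
Leontief inverse L = M⁻¹:
  [  1.1065    0.0681    0.2325    0.1409]
  [  0.0413    1.1632    0.1197    0.0326]
  [  0.1221    0.2218    1.0684    0.0321]
  [  0.1610    0.1136    0.2275    1.1486]
Total output x = L · d:
  x_0 = 1.1065·42 + 0.0681·96 + 0.2325·61 + 0.1409·29 = 71.2826
  x_1 = 0.0413·42 + 1.1632·96 + 0.1197·61 + 0.0326·29 = 121.6478
  x_2 = 0.1221·42 + 0.2218·96 + 1.0684·61 + 0.0321·29 = 92.5240
  x_3 = 0.1610·42 + 0.1136·96 + 0.2275·61 + 1.1486·29 = 64.8621
Output multipliers (column sums of L):
  Chemicals: 1.4310
  Textiles: 1.5667
  Energy: 1.6482
  Agriculture: 1.3542

Energy (1.6482)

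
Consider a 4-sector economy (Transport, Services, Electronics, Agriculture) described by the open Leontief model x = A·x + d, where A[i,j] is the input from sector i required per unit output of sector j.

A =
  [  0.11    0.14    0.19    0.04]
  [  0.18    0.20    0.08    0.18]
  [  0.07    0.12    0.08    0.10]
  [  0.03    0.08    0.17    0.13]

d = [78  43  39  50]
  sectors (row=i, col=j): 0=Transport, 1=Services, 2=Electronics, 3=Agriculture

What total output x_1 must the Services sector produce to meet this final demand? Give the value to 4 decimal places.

Form M = I − A:
  [  0.89   -0.14   -0.19   -0.04]
  [ -0.18    0.80   -0.08   -0.18]
  [ -0.07   -0.12    0.92   -0.10]
  [ -0.03   -0.08   -0.17    0.87]
Leontief inverse L = M⁻¹:
  [  1.2069    0.2708    0.2998    0.1460]
  [  0.3078    1.3730    0.2432    0.3262]
  [  0.1426    0.2191    1.1699    0.1864]
  [  0.0978    0.1784    0.2613    1.2209]
Total output x = L · d:
  x_0 = 1.2069·78 + 0.2708·43 + 0.2998·39 + 0.1460·50 = 124.7657
  x_1 = 0.3078·78 + 1.3730·43 + 0.2432·39 + 0.3262·50 = 108.8407
  x_2 = 0.1426·78 + 0.2191·43 + 1.1699·39 + 0.1864·50 = 75.4866
  x_3 = 0.0978·78 + 0.1784·43 + 0.2613·39 + 1.2209·50 = 86.5321

108.8407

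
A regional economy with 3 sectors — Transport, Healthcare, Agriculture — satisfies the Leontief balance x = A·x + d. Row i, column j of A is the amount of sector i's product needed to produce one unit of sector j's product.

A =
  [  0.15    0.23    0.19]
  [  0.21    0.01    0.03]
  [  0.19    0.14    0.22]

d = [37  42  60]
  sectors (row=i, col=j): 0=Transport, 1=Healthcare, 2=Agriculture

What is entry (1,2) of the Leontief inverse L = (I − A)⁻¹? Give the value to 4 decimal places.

Form M = I − A:
  [  0.85   -0.23   -0.19]
  [ -0.21    0.99   -0.03]
  [ -0.19   -0.14    0.78]
Leontief inverse L = M⁻¹:
  [  1.3415    0.3598    0.3406]
  [  0.2961    1.0950    0.1142]
  [  0.3799    0.2842    1.3855]
Total output x = L · d:
  x_0 = 1.3415·37 + 0.3598·42 + 0.3406·60 = 85.1858
  x_1 = 0.2961·37 + 1.0950·42 + 0.1142·60 = 63.8008
  x_2 = 0.3799·37 + 0.2842·42 + 1.3855·60 = 109.1249

L[1,2] = 0.1142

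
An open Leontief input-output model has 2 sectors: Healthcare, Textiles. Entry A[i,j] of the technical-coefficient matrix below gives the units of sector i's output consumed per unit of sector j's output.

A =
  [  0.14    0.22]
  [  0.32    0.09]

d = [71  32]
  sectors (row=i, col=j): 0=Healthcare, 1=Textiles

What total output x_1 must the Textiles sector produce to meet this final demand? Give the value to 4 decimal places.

Form M = I − A:
  [  0.86   -0.22]
  [ -0.32    0.91]
Leontief inverse L = M⁻¹:
  [  1.2777    0.3089]
  [  0.4493    1.2075]
Total output x = L · d:
  x_0 = 1.2777·71 + 0.3089·32 = 100.6038
  x_1 = 0.4493·71 + 1.2075·32 = 70.5420

70.5420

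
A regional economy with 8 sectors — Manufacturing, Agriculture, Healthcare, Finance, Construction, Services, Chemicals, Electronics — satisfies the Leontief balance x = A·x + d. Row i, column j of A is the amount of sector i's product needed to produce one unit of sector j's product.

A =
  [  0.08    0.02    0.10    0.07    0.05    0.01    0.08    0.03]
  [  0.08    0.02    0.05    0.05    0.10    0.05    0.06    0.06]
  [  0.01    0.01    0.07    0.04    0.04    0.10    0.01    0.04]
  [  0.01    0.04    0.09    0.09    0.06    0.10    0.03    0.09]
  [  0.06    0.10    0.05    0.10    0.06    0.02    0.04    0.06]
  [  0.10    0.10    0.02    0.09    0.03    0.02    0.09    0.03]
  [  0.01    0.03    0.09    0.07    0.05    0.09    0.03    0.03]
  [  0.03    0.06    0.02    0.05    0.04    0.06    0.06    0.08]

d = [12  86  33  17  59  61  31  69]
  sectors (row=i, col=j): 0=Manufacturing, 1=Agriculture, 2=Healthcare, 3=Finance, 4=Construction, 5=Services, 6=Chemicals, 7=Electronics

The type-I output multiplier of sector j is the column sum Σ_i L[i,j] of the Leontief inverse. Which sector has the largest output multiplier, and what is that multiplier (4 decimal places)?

Finance (2.0028)

Form M = I − A:
  [  0.92   -0.02   -0.10   -0.07   -0.05   -0.01   -0.08   -0.03]
  [ -0.08    0.98   -0.05   -0.05   -0.10   -0.05   -0.06   -0.06]
  [ -0.01   -0.01    0.93   -0.04   -0.04   -0.10   -0.01   -0.04]
  [ -0.01   -0.04   -0.09    0.91   -0.06   -0.10   -0.03   -0.09]
  [ -0.06   -0.10   -0.05   -0.10    0.94   -0.02   -0.04   -0.06]
  [ -0.10   -0.10   -0.02   -0.09   -0.03    0.98   -0.09   -0.03]
  [ -0.01   -0.03   -0.09   -0.07   -0.05   -0.09    0.97   -0.03]
  [ -0.03   -0.06   -0.02   -0.05   -0.04   -0.06   -0.06    0.92]
Leontief inverse L = M⁻¹:
  [  1.1102    0.0522    0.1527    0.1232    0.0899    0.0587    0.1136    0.0698]
  [  0.1190    1.0623    0.1025    0.1108    0.1437    0.0958    0.1013    0.1042]
  [  0.0379    0.0412    1.1011    0.0809    0.0677    0.1323    0.0389    0.0697]
  [  0.0508    0.0871    0.1411    1.1543    0.1065    0.1548    0.0742    0.1408]
  [  0.0998    0.1396    0.1054    0.1615    1.1102    0.0723    0.0823    0.1102]
  [  0.1398    0.1359    0.0787    0.1507    0.0793    1.0706    0.1327    0.0760]
  [  0.0424    0.0663    0.1317    0.1209    0.0864    0.1332    1.0637    0.0679]
  [  0.0638    0.0959    0.0616    0.1005    0.0786    0.1011    0.0968    1.1194]
Total output x = L · d:
  x_0 = 1.1102·12 + 0.0522·86 + 0.1527·33 + 0.1232·17 + 0.0899·59 + 0.0587·61 + 0.1136·31 + 0.0698·69 = 42.1617
  x_1 = 0.1190·12 + 1.0623·86 + 0.1025·33 + 0.1108·17 + 0.1437·59 + 0.0958·61 + 0.1013·31 + 0.1042·69 = 122.7030
  x_2 = 0.0379·12 + 0.0412·86 + 1.1011·33 + 0.0809·17 + 0.0677·59 + 0.1323·61 + 0.0389·31 + 0.0697·69 = 59.7920
  x_3 = 0.0508·12 + 0.0871·86 + 0.1411·33 + 1.1543·17 + 0.1065·59 + 0.1548·61 + 0.0742·31 + 0.1408·69 = 60.1247
  x_4 = 0.0998·12 + 0.1396·86 + 0.1054·33 + 0.1615·17 + 1.1102·59 + 0.0723·61 + 0.0823·31 + 0.1102·69 = 99.4965
  x_5 = 0.1398·12 + 0.1359·86 + 0.0787·33 + 0.1507·17 + 0.0793·59 + 1.0706·61 + 0.1327·31 + 0.0760·69 = 97.8640
  x_6 = 0.0424·12 + 0.0663·86 + 0.1317·33 + 0.1209·17 + 0.0864·59 + 0.1332·61 + 1.0637·31 + 0.0679·69 = 63.4939
  x_7 = 0.0638·12 + 0.0959·86 + 0.0616·33 + 0.1005·17 + 0.0786·59 + 0.1011·61 + 0.0968·31 + 1.1194·69 = 103.7940
Output multipliers (column sums of L):
  Manufacturing: 1.6637
  Agriculture: 1.6804
  Healthcare: 1.8748
  Finance: 2.0028
  Construction: 1.7622
  Services: 1.8188
  Chemicals: 1.7035
  Electronics: 1.7580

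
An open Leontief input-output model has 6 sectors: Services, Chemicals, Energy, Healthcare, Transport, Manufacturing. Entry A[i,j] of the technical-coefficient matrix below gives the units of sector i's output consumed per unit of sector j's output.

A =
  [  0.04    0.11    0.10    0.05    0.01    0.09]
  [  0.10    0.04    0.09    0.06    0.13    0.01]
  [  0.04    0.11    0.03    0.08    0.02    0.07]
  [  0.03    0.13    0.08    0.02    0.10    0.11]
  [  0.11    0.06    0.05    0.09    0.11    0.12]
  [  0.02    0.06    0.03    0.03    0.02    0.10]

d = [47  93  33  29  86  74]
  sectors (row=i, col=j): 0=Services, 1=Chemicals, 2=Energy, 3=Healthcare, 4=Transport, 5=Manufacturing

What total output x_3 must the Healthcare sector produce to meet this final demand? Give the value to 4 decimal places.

Form M = I − A:
  [  0.96   -0.11   -0.10   -0.05   -0.01   -0.09]
  [ -0.10    0.96   -0.09   -0.06   -0.13   -0.01]
  [ -0.04   -0.11    0.97   -0.08   -0.02   -0.07]
  [ -0.03   -0.13   -0.08    0.98   -0.10   -0.11]
  [ -0.11   -0.06   -0.05   -0.09    0.89   -0.12]
  [ -0.02   -0.06   -0.03   -0.03   -0.02    0.90]
Leontief inverse L = M⁻¹:
  [  1.0759    0.1627    0.1400    0.0852    0.0517    0.1376]
  [  0.1462    1.1043    0.1377    0.1051    0.1795    0.0744]
  [  0.0739    0.1569    1.0689    0.1099    0.0627    0.1141]
  [  0.0795    0.1883    0.1268    1.0658    0.1548    0.1708]
  [  0.1607    0.1348    0.1068    0.1385    1.1675    0.1985]
  [  0.0423    0.0917    0.0545    0.0512    0.0463    1.1330]
Total output x = L · d:
  x_0 = 1.0759·47 + 0.1627·93 + 0.1400·33 + 0.0852·29 + 0.0517·86 + 0.1376·74 = 87.4124
  x_1 = 0.1462·47 + 1.1043·93 + 0.1377·33 + 0.1051·29 + 0.1795·86 + 0.0744·74 = 138.1053
  x_2 = 0.0739·47 + 0.1569·93 + 1.0689·33 + 0.1099·29 + 0.0627·86 + 0.1141·74 = 70.3514
  x_3 = 0.0795·47 + 0.1883·93 + 0.1268·33 + 1.0658·29 + 0.1548·86 + 0.1708·74 = 82.3019
  x_4 = 0.1607·47 + 0.1348·93 + 0.1068·33 + 0.1385·29 + 1.1675·86 + 0.1985·74 = 142.7216
  x_5 = 0.0423·47 + 0.0917·93 + 0.0545·33 + 0.0512·29 + 0.0463·86 + 1.1330·74 = 101.6318

82.3019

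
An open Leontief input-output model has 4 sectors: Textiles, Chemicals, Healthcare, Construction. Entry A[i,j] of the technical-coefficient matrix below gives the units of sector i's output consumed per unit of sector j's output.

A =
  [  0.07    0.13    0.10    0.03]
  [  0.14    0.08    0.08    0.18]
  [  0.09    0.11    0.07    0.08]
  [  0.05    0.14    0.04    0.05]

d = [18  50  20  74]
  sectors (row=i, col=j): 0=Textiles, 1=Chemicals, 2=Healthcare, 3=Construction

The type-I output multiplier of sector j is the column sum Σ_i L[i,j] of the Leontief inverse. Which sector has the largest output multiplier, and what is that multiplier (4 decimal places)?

Chemicals (1.7172)

Form M = I − A:
  [  0.93   -0.13   -0.10   -0.03]
  [ -0.14    0.92   -0.08   -0.18]
  [ -0.09   -0.11    0.93   -0.08]
  [ -0.05   -0.14   -0.04    0.95]
Leontief inverse L = M⁻¹:
  [  1.1216    0.1879    0.1403    0.0828]
  [  0.2014    1.1676    0.1324    0.2387]
  [  0.1405    0.1726    1.1108    0.1307]
  [  0.0946    0.1892    0.0737    1.0977]
Total output x = L · d:
  x_0 = 1.1216·18 + 0.1879·50 + 0.1403·20 + 0.0828·74 = 38.5178
  x_1 = 0.2014·18 + 1.1676·50 + 0.1324·20 + 0.2387·74 = 82.3171
  x_2 = 0.1405·18 + 0.1726·50 + 1.1108·20 + 0.1307·74 = 43.0438
  x_3 = 0.0946·18 + 0.1892·50 + 0.0737·20 + 1.0977·74 = 93.8653
Output multipliers (column sums of L):
  Textiles: 1.5581
  Chemicals: 1.7172
  Healthcare: 1.4572
  Construction: 1.5499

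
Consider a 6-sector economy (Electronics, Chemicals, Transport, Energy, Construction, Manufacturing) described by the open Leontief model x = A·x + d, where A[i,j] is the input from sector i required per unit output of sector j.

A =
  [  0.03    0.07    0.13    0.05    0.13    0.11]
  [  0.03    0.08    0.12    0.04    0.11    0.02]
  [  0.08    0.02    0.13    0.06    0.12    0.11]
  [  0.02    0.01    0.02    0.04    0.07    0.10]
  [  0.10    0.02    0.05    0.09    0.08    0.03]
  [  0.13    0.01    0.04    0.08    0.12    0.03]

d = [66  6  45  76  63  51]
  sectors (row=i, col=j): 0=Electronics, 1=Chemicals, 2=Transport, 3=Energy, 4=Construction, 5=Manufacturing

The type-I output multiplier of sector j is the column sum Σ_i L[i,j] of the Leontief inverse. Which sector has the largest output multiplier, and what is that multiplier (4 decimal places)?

Form M = I − A:
  [  0.97   -0.07   -0.13   -0.05   -0.13   -0.11]
  [ -0.03    0.92   -0.12   -0.04   -0.11   -0.02]
  [ -0.08   -0.02    0.87   -0.06   -0.12   -0.11]
  [ -0.02   -0.01   -0.02    0.96   -0.07   -0.10]
  [ -0.10   -0.02   -0.05   -0.09    0.92   -0.03]
  [ -0.13   -0.01   -0.04   -0.08   -0.12    0.97]
Leontief inverse L = M⁻¹:
  [  1.0980    0.0957    0.2003    0.1085    0.2228    0.1673]
  [  0.0781    1.1024    0.1791    0.0837    0.1812    0.0661]
  [  0.1482    0.0452    1.2008    0.1192    0.2146    0.1728]
  [  0.0553    0.0207    0.0481    1.0696    0.1144    0.1260]
  [  0.1403    0.0399    0.0987    0.1288    1.1442    0.0766]
  [  0.1760    0.0327    0.0944    0.1245    0.1916    1.0810]
Total output x = L · d:
  x_0 = 1.0980·66 + 0.0957·6 + 0.2003·45 + 0.1085·76 + 0.2228·63 + 0.1673·51 = 112.8725
  x_1 = 0.0781·66 + 1.1024·6 + 0.1791·45 + 0.0837·76 + 0.1812·63 + 0.0661·51 = 40.9798
  x_2 = 0.1482·66 + 0.0452·6 + 1.2008·45 + 0.1192·76 + 0.2146·63 + 0.1728·51 = 95.4786
  x_3 = 0.0553·66 + 0.0207·6 + 0.0481·45 + 1.0696·76 + 0.1144·63 + 0.1260·51 = 100.8635
  x_4 = 0.1403·66 + 0.0399·6 + 0.0987·45 + 0.1288·76 + 1.1442·63 + 0.0766·51 = 99.7175
  x_5 = 0.1760·66 + 0.0327·6 + 0.0944·45 + 0.1245·76 + 0.1916·63 + 1.0810·51 = 92.7191
Output multipliers (column sums of L):
  Electronics: 1.6959
  Chemicals: 1.3367
  Transport: 1.8214
  Energy: 1.6343
  Construction: 2.0687
  Manufacturing: 1.6898

Construction (2.0687)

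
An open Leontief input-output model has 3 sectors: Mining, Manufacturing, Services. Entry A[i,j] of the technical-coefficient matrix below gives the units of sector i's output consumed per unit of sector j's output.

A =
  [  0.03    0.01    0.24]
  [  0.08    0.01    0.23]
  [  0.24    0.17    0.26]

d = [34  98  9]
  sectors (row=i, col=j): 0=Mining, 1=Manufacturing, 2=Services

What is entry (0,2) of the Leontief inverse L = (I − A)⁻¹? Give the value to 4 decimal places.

L[0,2] = 0.3925

Form M = I − A:
  [  0.97   -0.01   -0.24]
  [ -0.08    0.99   -0.23]
  [ -0.24   -0.17    0.74]
Leontief inverse L = M⁻¹:
  [  1.1345    0.0789    0.3925]
  [  0.1872    1.0801    0.3964]
  [  0.4110    0.2737    1.5697]
Total output x = L · d:
  x_0 = 1.1345·34 + 0.0789·98 + 0.3925·9 = 49.8340
  x_1 = 0.1872·34 + 1.0801·98 + 0.3964·9 = 115.7765
  x_2 = 0.4110·34 + 0.2737·98 + 1.5697·9 = 54.9219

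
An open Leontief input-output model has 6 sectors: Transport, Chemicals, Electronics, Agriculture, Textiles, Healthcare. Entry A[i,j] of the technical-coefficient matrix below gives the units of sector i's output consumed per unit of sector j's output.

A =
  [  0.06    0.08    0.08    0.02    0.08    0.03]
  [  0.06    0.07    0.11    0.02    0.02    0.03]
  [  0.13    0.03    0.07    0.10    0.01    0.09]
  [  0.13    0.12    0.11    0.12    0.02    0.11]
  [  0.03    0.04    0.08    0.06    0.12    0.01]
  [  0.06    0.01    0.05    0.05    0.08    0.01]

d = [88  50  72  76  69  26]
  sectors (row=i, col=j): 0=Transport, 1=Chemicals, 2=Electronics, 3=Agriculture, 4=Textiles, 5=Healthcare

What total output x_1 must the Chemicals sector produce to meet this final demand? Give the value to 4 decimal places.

83.0775

Form M = I − A:
  [  0.94   -0.08   -0.08   -0.02   -0.08   -0.03]
  [ -0.06    0.93   -0.11   -0.02   -0.02   -0.03]
  [ -0.13   -0.03    0.93   -0.10   -0.01   -0.09]
  [ -0.13   -0.12   -0.11    0.88   -0.02   -0.11]
  [ -0.03   -0.04   -0.08   -0.06    0.88   -0.01]
  [ -0.06   -0.01   -0.05   -0.05   -0.08    0.99]
Leontief inverse L = M⁻¹:
  [  1.1028    0.1111    0.1267    0.0527    0.1104    0.0553]
  [  0.1029    1.0980    0.1514    0.0506    0.0423    0.0562]
  [  0.1905    0.0748    1.1285    0.1447    0.0467    0.1272]
  [  0.2143    0.1817    0.1941    1.1812    0.0673    0.1616]
  [  0.0753    0.0733    0.1280    0.0987    1.1521    0.0387]
  [  0.0944    0.0367    0.0863    0.0786    0.1060    1.0317]
Total output x = L · d:
  x_0 = 1.1028·88 + 0.1111·50 + 0.1267·72 + 0.0527·76 + 0.1104·69 + 0.0553·26 = 124.7804
  x_1 = 0.1029·88 + 1.0980·50 + 0.1514·72 + 0.0506·76 + 0.0423·69 + 0.0562·26 = 83.0775
  x_2 = 0.1905·88 + 0.0748·50 + 1.1285·72 + 0.1447·76 + 0.0467·69 + 0.1272·26 = 119.2744
  x_3 = 0.2143·88 + 0.1817·50 + 0.1941·72 + 1.1812·76 + 0.0673·69 + 0.1616·26 = 140.5377
  x_4 = 0.0753·88 + 0.0733·50 + 0.1280·72 + 0.0987·76 + 1.1521·69 + 0.0387·26 = 107.5062
  x_5 = 0.0944·88 + 0.0367·50 + 0.0863·72 + 0.0786·76 + 0.1060·69 + 1.0317·26 = 56.4734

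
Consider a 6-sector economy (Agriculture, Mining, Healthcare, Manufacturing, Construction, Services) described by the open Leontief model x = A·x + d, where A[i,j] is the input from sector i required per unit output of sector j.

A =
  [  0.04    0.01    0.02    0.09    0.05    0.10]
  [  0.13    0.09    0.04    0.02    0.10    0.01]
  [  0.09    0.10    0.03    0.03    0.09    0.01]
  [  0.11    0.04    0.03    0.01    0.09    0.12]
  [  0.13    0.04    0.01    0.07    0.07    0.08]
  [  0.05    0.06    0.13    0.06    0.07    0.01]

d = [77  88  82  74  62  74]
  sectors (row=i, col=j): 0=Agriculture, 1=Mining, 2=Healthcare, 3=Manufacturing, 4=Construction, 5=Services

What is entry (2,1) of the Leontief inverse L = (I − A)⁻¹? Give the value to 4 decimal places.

Form M = I − A:
  [  0.96   -0.01   -0.02   -0.09   -0.05   -0.10]
  [ -0.13    0.91   -0.04   -0.02   -0.10   -0.01]
  [ -0.09   -0.10    0.97   -0.03   -0.09   -0.01]
  [ -0.11   -0.04   -0.03    0.99   -0.09   -0.12]
  [ -0.13   -0.04   -0.01   -0.07    0.93   -0.08]
  [ -0.05   -0.06   -0.13   -0.06   -0.07    0.99]
Leontief inverse L = M⁻¹:
  [  1.0824    0.0344    0.0458    0.1146    0.0873    0.1311]
  [  0.1857    1.1195    0.0597    0.0545    0.1451    0.0490]
  [  0.1426    0.1281    1.0483    0.0593    0.1319    0.0441]
  [  0.1617    0.0707    0.0609    1.0471    0.1352    0.1555]
  [  0.1822    0.0679    0.0377    0.1054    1.1154    0.1224]
  [  0.1073    0.0955    0.1499    0.0878    0.1176    1.0436]
Total output x = L · d:
  x_0 = 1.0824·77 + 0.0344·88 + 0.0458·82 + 0.1146·74 + 0.0873·62 + 0.1311·74 = 113.7187
  x_1 = 0.1857·77 + 1.1195·88 + 0.0597·82 + 0.0545·74 + 0.1451·62 + 0.0490·74 = 134.3694
  x_2 = 0.1426·77 + 0.1281·88 + 1.0483·82 + 0.0593·74 + 0.1319·62 + 0.0441·74 = 124.0431
  x_3 = 0.1617·77 + 0.0707·88 + 0.0609·82 + 1.0471·74 + 0.1352·62 + 0.1555·74 = 121.0317
  x_4 = 0.1822·77 + 0.0679·88 + 0.0377·82 + 0.1054·74 + 1.1154·62 + 0.1224·74 = 109.1061
  x_5 = 0.1073·77 + 0.0955·88 + 0.1499·82 + 0.0878·74 + 0.1176·62 + 1.0436·74 = 119.9728

L[2,1] = 0.1281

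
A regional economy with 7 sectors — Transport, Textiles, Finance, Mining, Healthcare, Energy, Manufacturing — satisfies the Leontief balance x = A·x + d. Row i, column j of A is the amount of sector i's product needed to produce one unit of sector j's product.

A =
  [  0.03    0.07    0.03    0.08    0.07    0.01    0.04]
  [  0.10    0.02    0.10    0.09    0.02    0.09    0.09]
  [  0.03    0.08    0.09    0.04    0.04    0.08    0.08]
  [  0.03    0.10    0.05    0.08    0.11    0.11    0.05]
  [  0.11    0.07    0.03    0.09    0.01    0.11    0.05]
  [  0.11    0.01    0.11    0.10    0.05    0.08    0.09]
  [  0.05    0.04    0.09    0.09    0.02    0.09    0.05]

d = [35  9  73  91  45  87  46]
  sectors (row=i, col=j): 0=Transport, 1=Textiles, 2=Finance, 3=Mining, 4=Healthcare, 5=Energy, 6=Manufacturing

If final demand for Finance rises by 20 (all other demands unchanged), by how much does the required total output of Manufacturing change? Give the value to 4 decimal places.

Form M = I − A:
  [  0.97   -0.07   -0.03   -0.08   -0.07   -0.01   -0.04]
  [ -0.10    0.98   -0.10   -0.09   -0.02   -0.09   -0.09]
  [ -0.03   -0.08    0.91   -0.04   -0.04   -0.08   -0.08]
  [ -0.03   -0.10   -0.05    0.92   -0.11   -0.11   -0.05]
  [ -0.11   -0.07   -0.03   -0.09    0.99   -0.11   -0.05]
  [ -0.11   -0.01   -0.11   -0.10   -0.05    0.92   -0.09]
  [ -0.05   -0.04   -0.09   -0.09   -0.02   -0.09    0.95]
Leontief inverse L = M⁻¹:
  [  1.0710    0.1069    0.0732    0.1313    0.1003    0.0639    0.0796]
  [  0.1554    1.0750    0.1694    0.1654    0.0693    0.1644    0.1506]
  [  0.0845    0.1238    1.1552    0.1068    0.0773    0.1488    0.1364]
  [  0.1020    0.1543    0.1249    1.1646    0.1571    0.1966    0.1176]
  [  0.1657    0.1179    0.0944    0.1633    1.0573    0.1780    0.1072]
  [  0.1697    0.0709    0.1822    0.1809    0.1026    1.1606    0.1541]
  [  0.1001    0.0864    0.1515    0.1549    0.0624    0.1567    1.1041]
Total output x = L · d:
  x_0 = 1.0710·35 + 0.1069·9 + 0.0732·73 + 0.1313·91 + 0.1003·45 + 0.0639·87 + 0.0796·46 = 69.4803
  x_1 = 0.1554·35 + 1.0750·9 + 0.1694·73 + 0.1654·91 + 0.0693·45 + 0.1644·87 + 0.1506·46 = 66.8775
  x_2 = 0.0845·35 + 0.1238·9 + 1.1552·73 + 0.1068·91 + 0.0773·45 + 0.1488·87 + 0.1364·46 = 120.8120
  x_3 = 0.1020·35 + 0.1543·9 + 0.1249·73 + 1.1646·91 + 0.1571·45 + 0.1966·87 + 0.1176·46 = 149.6354
  x_4 = 0.1657·35 + 0.1179·9 + 0.0944·73 + 0.1633·91 + 1.0573·45 + 0.1780·87 + 0.1072·46 = 96.6070
  x_5 = 0.1697·35 + 0.0709·9 + 0.1822·73 + 0.1809·91 + 0.1026·45 + 1.1606·87 + 0.1541·46 = 149.0161
  x_6 = 0.1001·35 + 0.0864·9 + 0.1515·73 + 0.1549·91 + 0.0624·45 + 0.1567·87 + 1.1041·46 = 96.6663
Δx_6 = L[6,2] · Δd_2 = 0.1515 · 20 = 3.0301

3.0301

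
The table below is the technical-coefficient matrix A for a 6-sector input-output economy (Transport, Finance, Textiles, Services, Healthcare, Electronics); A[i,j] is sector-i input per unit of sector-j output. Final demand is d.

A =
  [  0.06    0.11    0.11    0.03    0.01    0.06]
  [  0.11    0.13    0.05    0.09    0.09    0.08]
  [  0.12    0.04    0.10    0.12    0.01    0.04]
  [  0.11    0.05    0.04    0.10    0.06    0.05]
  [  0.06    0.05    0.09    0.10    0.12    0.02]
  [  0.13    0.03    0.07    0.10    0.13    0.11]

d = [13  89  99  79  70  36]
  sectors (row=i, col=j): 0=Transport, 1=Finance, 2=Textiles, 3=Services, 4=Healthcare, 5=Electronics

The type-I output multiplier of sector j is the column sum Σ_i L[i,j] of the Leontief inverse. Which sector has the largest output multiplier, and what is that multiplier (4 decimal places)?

Form M = I − A:
  [  0.94   -0.11   -0.11   -0.03   -0.01   -0.06]
  [ -0.11    0.87   -0.05   -0.09   -0.09   -0.08]
  [ -0.12   -0.04    0.90   -0.12   -0.01   -0.04]
  [ -0.11   -0.05   -0.04    0.90   -0.06   -0.05]
  [ -0.06   -0.05   -0.09   -0.10    0.88   -0.02]
  [ -0.13   -0.03   -0.07   -0.10   -0.13    0.89]
Leontief inverse L = M⁻¹:
  [  1.1328    0.1629    0.1652    0.0936    0.0533    0.1049]
  [  0.2080    1.2059    0.1274    0.1781    0.1602    0.1418]
  [  0.1960    0.0946    1.1603    0.1858    0.0504    0.0854]
  [  0.1804    0.1035    0.0974    1.1627    0.1068    0.0936]
  [  0.1348    0.1033    0.1517    0.1720    1.1709    0.0612]
  [  0.2278    0.0986    0.1528    0.1901    0.2002    1.1699]
Total output x = L · d:
  x_0 = 1.1328·13 + 0.1629·89 + 0.1652·99 + 0.0936·79 + 0.0533·70 + 0.1049·36 = 60.4792
  x_1 = 0.2080·13 + 1.2059·89 + 0.1274·99 + 0.1781·79 + 0.1602·70 + 0.1418·36 = 153.0283
  x_2 = 0.1960·13 + 0.0946·89 + 1.1603·99 + 0.1858·79 + 0.0504·70 + 0.0854·36 = 147.1159
  x_3 = 0.1804·13 + 0.1035·89 + 0.0974·99 + 1.1627·79 + 0.1068·70 + 0.0936·36 = 123.9023
  x_4 = 0.1348·13 + 0.1033·89 + 0.1517·99 + 0.1720·79 + 1.1709·70 + 0.0612·36 = 123.7170
  x_5 = 0.2278·13 + 0.0986·89 + 0.1528·99 + 0.1901·79 + 0.2002·70 + 1.1699·36 = 98.0053
Output multipliers (column sums of L):
  Transport: 2.0799
  Finance: 1.7688
  Textiles: 1.8547
  Services: 1.9822
  Healthcare: 1.7419
  Electronics: 1.6567

Transport (2.0799)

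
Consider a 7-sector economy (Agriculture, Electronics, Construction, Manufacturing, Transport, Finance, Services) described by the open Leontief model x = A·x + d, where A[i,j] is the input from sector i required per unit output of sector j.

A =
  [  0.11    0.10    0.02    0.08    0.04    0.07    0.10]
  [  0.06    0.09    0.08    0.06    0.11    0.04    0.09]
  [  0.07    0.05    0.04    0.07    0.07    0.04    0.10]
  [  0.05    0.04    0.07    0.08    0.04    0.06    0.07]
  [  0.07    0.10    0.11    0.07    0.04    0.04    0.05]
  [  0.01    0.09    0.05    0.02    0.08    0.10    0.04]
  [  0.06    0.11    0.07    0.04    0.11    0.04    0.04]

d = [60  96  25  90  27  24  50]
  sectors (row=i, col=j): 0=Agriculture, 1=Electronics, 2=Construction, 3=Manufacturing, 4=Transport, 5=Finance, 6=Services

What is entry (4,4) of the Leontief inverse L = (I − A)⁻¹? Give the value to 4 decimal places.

L[4,4] = 1.1049

Form M = I − A:
  [  0.89   -0.10   -0.02   -0.08   -0.04   -0.07   -0.10]
  [ -0.06    0.91   -0.08   -0.06   -0.11   -0.04   -0.09]
  [ -0.07   -0.05    0.96   -0.07   -0.07   -0.04   -0.10]
  [ -0.05   -0.04   -0.07    0.92   -0.04   -0.06   -0.07]
  [ -0.07   -0.10   -0.11   -0.07    0.96   -0.04   -0.05]
  [ -0.01   -0.09   -0.05   -0.02   -0.08    0.90   -0.04]
  [ -0.06   -0.11   -0.07   -0.04   -0.11   -0.04    0.96]
Leontief inverse L = M⁻¹:
  [  1.1718    0.1843    0.0815    0.1386    0.1114    0.1247    0.1689]
  [  0.1236    1.1742    0.1465    0.1212    0.1814    0.0916    0.1603]
  [  0.1225    0.1203    1.0936    0.1201    0.1286    0.0842    0.1569]
  [  0.0962    0.1017    0.1176    1.1256    0.0937    0.1019    0.1230]
  [  0.1276    0.1729    0.1660    0.1261    1.1049    0.0877    0.1172]
  [  0.0509    0.1520    0.0994    0.0608    0.1345    1.1402    0.0889]
  [  0.1171    0.1852    0.1297    0.0952    0.1732    0.0862    1.1043]
Total output x = L · d:
  x_0 = 1.1718·60 + 0.1843·96 + 0.0815·25 + 0.1386·90 + 0.1114·27 + 0.1247·24 + 0.1689·50 = 116.9619
  x_1 = 0.1236·60 + 1.1742·96 + 0.1465·25 + 0.1212·90 + 0.1814·27 + 0.0916·24 + 0.1603·50 = 149.8319
  x_2 = 0.1225·60 + 0.1203·96 + 1.0936·25 + 0.1201·90 + 0.1286·27 + 0.0842·24 + 0.1569·50 = 70.3857
  x_3 = 0.0962·60 + 0.1017·96 + 0.1176·25 + 1.1256·90 + 0.0937·27 + 0.1019·24 + 0.1230·50 = 130.9058
  x_4 = 0.1276·60 + 0.1729·96 + 0.1660·25 + 0.1261·90 + 1.1049·27 + 0.0877·24 + 0.1172·50 = 77.5489
  x_5 = 0.0509·60 + 0.1520·96 + 0.0994·25 + 0.0608·90 + 0.1345·27 + 1.1402·24 + 0.0889·50 = 61.0432
  x_6 = 0.1171·60 + 0.1852·96 + 0.1297·25 + 0.0952·90 + 0.1732·27 + 0.0862·24 + 1.1043·50 = 98.5777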